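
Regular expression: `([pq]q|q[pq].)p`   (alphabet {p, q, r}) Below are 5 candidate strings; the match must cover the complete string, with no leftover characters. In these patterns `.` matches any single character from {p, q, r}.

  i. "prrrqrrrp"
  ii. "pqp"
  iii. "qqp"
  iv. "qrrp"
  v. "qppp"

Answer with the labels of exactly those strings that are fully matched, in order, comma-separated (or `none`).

i → no match
ii → match
iii → match
iv → no match
v → match

ii, iii, v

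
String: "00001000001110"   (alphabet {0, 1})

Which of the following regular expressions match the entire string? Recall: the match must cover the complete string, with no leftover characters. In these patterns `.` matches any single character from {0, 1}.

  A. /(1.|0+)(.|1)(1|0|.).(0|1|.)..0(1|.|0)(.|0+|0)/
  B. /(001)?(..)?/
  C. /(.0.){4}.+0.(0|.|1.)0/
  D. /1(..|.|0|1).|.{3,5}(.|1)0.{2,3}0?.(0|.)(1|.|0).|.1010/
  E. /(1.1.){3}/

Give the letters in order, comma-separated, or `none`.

A → no match
B → no match
C → no match
D → match
E → no match — must start with "1"

D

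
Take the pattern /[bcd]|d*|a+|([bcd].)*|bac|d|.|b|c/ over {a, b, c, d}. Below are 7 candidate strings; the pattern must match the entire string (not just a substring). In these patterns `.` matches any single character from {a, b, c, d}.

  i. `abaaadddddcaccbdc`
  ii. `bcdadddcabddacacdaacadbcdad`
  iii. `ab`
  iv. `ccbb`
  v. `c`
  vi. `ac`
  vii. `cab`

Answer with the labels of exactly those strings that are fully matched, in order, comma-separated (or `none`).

i → no match
ii → no match
iii. `ab` → no match
iv. `ccbb` → match
v. `c` → match
vi. `ac` → no match
vii. `cab` → no match

iv, v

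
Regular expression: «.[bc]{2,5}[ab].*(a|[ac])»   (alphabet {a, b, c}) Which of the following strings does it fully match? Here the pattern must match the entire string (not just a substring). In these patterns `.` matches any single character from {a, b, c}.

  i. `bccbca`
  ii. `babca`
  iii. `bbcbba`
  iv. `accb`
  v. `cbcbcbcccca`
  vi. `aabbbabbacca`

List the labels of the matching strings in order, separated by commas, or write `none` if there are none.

i, iii, v

i → match
ii → no match
iii → match
iv → no match
v → match
vi → no match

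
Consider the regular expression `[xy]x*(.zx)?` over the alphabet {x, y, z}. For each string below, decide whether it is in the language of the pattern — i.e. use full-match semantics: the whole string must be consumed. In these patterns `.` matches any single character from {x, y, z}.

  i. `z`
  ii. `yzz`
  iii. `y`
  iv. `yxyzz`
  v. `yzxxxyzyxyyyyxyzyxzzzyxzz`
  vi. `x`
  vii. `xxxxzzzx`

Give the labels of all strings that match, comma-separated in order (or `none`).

iii, vi

i → no match
ii → no match
iii → match
iv → no match
v → no match
vi → match
vii → no match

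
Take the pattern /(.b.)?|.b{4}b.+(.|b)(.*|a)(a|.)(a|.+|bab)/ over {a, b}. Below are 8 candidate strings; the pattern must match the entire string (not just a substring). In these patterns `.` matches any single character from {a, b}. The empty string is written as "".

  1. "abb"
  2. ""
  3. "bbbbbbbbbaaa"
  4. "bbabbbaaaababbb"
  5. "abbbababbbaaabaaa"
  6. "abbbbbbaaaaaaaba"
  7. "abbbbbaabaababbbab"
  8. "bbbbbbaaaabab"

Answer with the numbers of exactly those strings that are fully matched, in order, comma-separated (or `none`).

1, 2, 3, 6, 7, 8

1 → match
2 → match
3 → match
4 → no match
5 → no match
6 → match
7 → match
8 → match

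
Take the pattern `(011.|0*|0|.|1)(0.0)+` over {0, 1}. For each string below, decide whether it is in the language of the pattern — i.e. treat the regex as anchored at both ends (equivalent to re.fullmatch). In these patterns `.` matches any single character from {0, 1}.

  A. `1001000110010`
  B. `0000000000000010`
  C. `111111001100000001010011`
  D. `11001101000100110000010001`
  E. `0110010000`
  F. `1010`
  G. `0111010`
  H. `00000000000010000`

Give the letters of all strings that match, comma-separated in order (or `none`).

B, E, F, G, H

A → no match
B → match
C → no match — must end with `0`
D → no match — must end with `0`
E → match
F → match
G → match
H → match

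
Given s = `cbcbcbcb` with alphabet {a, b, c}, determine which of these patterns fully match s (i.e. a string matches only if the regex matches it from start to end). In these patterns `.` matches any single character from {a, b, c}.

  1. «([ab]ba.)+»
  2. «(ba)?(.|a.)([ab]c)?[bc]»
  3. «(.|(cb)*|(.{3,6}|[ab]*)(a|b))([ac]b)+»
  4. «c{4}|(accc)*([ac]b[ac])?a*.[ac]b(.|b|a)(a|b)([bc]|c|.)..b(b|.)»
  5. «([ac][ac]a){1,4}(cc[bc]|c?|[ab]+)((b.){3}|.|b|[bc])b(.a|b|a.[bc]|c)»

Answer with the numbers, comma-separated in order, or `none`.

1 → no match
2 → no match
3 → match
4 → no match
5 → no match

3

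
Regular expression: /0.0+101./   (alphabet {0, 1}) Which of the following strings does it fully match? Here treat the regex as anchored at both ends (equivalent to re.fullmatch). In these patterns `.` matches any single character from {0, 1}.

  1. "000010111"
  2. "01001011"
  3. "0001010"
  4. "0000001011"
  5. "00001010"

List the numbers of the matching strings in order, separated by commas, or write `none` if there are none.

1 → no match
2 → match
3 → match
4 → match
5 → match

2, 3, 4, 5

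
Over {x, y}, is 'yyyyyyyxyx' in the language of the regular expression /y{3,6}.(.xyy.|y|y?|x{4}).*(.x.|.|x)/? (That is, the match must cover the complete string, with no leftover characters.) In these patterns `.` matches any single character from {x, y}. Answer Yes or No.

Yes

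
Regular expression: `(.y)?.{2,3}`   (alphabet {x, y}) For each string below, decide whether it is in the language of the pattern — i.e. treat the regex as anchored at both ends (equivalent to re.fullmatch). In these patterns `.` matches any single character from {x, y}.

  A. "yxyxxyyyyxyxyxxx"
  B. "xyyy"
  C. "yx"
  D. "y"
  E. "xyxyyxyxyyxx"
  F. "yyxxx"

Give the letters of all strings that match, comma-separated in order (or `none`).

B, C, F

A → no match
B → match
C → match
D → no match
E → no match
F → match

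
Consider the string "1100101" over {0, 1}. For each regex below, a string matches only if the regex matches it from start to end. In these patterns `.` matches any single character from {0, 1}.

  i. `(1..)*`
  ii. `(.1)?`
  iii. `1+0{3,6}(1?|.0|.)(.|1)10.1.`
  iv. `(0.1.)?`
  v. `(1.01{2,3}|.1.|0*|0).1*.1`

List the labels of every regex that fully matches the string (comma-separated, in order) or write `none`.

v

i → no match
ii → no match
iii → no match
iv → no match
v → match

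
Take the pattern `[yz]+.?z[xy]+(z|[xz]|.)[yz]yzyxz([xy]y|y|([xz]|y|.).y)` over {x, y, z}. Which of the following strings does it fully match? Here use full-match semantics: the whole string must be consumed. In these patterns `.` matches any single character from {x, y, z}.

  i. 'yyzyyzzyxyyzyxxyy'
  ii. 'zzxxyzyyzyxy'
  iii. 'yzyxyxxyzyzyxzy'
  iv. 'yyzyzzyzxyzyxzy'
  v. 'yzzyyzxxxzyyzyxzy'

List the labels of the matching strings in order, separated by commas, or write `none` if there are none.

i → no match
ii. 'zzxxyzyyzyxy' → no match
iii → match
iv → no match
v → match

iii, v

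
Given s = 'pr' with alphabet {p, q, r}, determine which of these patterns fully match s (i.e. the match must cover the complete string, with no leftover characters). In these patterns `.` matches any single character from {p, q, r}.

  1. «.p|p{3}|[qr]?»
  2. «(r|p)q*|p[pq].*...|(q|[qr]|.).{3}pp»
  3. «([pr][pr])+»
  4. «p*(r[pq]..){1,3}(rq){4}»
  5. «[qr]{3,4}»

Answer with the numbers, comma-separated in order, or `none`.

3

1 → no match
2 → no match
3 → match
4 → no match — must end with 'rq'
5 → no match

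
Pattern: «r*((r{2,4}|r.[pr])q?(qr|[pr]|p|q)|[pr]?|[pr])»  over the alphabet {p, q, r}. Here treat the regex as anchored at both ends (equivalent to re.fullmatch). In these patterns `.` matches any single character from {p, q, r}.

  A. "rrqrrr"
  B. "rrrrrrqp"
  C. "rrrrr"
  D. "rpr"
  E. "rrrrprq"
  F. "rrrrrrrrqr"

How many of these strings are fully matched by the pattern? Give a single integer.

A → no match
B → match
C → match
D → no match
E → match
F → match
Total matched: 4

4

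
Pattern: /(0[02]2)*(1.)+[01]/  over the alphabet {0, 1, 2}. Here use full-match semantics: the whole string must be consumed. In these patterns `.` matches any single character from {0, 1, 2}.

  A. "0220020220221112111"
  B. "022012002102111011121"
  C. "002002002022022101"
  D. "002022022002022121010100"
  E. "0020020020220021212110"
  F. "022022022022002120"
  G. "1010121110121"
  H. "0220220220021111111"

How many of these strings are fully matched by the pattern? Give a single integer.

7

A → match
B → no match
C → match
D → match
E → match
F → match
G → match
H → match
Total matched: 7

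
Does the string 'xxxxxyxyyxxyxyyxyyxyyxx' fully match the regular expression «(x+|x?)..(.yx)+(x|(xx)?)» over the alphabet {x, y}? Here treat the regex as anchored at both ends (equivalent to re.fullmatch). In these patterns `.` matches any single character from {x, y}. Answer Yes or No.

Yes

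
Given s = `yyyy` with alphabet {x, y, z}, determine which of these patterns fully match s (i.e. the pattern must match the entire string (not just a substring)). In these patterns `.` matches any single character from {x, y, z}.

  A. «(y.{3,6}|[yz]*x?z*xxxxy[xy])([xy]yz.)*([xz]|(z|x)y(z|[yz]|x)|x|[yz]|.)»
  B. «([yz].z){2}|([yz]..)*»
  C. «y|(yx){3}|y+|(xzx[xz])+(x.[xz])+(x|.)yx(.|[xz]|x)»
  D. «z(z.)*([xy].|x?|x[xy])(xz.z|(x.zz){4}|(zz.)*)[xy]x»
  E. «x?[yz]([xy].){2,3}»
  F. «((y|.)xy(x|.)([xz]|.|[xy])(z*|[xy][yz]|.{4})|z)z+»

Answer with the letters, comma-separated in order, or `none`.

C

A → no match
B → no match
C → match
D → no match — must start with `z`
E → no match
F → no match — must end with `z`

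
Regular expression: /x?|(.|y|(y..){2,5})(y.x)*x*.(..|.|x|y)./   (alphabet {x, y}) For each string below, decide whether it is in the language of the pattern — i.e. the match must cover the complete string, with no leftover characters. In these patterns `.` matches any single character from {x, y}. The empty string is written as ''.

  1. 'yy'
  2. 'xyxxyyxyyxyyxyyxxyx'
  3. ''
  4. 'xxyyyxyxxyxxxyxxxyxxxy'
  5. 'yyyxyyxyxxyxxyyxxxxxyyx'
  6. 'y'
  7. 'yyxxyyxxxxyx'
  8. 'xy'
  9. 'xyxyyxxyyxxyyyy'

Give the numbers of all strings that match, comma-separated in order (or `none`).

2, 3, 5, 7

1 → no match
2 → match
3 → match
4 → no match
5 → match
6 → no match
7 → match
8 → no match
9 → no match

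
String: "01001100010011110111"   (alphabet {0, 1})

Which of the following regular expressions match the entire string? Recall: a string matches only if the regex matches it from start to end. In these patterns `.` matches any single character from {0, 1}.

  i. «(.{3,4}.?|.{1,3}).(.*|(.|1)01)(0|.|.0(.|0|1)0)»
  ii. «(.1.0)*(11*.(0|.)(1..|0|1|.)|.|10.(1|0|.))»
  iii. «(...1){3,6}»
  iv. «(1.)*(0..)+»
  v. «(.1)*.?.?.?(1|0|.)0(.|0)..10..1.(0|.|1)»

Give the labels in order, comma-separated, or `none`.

i → match
ii → match
iii → no match
iv → no match
v → no match

i, ii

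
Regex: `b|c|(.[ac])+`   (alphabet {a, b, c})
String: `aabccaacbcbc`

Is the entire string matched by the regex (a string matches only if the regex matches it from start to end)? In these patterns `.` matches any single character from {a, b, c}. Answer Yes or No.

Yes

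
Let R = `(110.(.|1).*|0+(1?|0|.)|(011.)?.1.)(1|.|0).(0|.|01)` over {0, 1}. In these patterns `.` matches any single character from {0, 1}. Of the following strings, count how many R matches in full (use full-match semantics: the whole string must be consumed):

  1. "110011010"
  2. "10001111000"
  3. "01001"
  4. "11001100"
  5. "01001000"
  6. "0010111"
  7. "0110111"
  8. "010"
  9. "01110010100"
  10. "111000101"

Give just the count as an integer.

3

1 → match
2 → no match
3 → match
4 → match
5 → no match
6 → no match
7 → no match
8 → no match
9 → no match
10 → no match
Total matched: 3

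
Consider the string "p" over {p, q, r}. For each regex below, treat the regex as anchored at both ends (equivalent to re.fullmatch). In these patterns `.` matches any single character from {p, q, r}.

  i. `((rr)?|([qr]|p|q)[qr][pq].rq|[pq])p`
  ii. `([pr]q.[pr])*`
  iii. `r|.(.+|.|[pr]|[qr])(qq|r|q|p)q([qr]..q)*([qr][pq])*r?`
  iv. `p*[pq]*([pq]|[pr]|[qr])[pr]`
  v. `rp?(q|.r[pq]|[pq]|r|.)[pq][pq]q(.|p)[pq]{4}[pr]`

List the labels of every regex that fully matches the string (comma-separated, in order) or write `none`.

i → match
ii → no match
iii → no match
iv → no match
v → no match — must start with "r"

i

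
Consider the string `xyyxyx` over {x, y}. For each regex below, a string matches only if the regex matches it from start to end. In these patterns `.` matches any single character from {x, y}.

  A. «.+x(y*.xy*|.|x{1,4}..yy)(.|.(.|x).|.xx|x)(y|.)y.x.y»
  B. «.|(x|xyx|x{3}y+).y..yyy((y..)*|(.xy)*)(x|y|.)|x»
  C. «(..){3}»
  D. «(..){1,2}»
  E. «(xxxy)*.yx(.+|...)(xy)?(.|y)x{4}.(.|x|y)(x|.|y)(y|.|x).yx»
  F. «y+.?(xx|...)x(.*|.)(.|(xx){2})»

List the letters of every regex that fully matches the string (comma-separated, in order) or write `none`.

C

A → no match — must end with `y`
B → no match
C → match
D → no match
E → no match
F → no match — must start with `y`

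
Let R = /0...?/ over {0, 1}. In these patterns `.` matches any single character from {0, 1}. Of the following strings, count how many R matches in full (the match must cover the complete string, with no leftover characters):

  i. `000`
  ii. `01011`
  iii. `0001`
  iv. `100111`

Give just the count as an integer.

i → match
ii → no match
iii → match
iv → no match — must start with `0`
Total matched: 2

2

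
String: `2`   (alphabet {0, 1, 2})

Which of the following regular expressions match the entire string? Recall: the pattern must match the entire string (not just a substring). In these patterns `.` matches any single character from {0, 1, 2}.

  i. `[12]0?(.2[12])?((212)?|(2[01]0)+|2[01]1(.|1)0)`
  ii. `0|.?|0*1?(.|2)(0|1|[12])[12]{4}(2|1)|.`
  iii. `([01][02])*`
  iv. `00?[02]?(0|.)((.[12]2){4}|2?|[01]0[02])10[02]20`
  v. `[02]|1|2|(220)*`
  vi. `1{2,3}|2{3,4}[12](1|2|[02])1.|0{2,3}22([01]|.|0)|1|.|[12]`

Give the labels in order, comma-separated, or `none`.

i → match
ii → match
iii → no match
iv → no match — must start with `0`
v → match
vi → match

i, ii, v, vi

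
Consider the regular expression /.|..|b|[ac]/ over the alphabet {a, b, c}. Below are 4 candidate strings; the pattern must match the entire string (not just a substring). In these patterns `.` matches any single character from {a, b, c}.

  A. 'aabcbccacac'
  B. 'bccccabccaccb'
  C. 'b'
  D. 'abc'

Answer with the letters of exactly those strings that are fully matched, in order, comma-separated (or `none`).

A → no match
B → no match
C → match
D → no match

C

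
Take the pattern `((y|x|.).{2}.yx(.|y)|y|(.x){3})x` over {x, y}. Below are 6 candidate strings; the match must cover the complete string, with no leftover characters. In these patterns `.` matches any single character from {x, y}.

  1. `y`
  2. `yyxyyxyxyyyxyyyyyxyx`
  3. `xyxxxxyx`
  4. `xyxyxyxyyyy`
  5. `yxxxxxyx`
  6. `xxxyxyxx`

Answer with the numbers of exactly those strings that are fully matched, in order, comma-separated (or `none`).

1 → no match — must end with `x`
2 → no match
3 → no match
4 → no match — must end with `x`
5 → no match
6 → no match

none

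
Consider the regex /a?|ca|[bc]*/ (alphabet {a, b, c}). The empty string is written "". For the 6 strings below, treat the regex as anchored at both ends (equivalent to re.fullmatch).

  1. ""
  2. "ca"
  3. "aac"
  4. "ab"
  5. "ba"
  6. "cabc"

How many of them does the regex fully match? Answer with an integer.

2

1 → match
2 → match
3 → no match
4 → no match
5 → no match
6 → no match
Total matched: 2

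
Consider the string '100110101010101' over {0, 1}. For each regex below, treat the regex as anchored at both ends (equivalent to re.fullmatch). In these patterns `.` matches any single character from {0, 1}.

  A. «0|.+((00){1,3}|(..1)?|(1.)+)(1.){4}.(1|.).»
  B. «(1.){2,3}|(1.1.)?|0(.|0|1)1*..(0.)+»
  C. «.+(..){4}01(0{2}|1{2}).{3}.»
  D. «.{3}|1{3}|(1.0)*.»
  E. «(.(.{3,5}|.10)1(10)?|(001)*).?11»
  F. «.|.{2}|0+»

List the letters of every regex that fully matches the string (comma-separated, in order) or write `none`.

A

A → match
B → no match
C → no match
D → no match
E → no match — must end with '11'
F → no match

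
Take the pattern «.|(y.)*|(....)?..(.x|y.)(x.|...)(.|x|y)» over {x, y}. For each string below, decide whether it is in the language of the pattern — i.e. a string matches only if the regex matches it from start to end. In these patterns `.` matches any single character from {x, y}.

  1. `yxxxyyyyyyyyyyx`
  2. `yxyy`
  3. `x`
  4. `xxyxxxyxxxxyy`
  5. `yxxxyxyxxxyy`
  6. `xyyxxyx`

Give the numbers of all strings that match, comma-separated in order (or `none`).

2, 3, 5, 6

1 → no match
2 → match
3 → match
4 → no match
5 → match
6 → match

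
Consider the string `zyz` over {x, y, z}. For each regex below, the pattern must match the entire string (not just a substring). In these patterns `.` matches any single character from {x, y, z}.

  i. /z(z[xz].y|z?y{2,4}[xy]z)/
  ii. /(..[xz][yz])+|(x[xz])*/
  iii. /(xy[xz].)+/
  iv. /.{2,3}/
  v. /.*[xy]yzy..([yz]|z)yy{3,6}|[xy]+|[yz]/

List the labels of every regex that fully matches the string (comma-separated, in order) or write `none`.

iv

i → no match
ii → no match
iii → no match — must start with `xy`
iv → match
v → no match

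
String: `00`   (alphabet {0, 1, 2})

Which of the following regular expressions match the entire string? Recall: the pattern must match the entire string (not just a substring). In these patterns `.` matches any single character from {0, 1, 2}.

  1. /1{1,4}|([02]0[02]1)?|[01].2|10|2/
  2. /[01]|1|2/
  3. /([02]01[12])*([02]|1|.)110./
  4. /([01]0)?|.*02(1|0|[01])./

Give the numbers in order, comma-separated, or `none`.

4

1 → no match
2 → no match
3 → no match
4 → match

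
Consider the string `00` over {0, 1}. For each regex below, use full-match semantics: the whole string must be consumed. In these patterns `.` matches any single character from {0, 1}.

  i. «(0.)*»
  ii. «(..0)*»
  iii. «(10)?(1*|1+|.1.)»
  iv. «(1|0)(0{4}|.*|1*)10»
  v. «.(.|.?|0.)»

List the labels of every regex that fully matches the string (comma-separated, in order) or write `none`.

i, v

i → match
ii → no match
iii → no match
iv → no match — must end with `10`
v → match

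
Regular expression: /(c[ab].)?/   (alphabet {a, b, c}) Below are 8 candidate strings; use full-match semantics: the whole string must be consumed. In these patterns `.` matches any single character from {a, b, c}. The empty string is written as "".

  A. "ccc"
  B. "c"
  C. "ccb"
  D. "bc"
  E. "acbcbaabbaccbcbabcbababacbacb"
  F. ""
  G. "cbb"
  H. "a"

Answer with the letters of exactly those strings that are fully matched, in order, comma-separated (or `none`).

A. "ccc" → no match
B. "c" → no match
C. "ccb" → no match
D. "bc" → no match
E → no match
F. "" → match
G. "cbb" → match
H. "a" → no match

F, G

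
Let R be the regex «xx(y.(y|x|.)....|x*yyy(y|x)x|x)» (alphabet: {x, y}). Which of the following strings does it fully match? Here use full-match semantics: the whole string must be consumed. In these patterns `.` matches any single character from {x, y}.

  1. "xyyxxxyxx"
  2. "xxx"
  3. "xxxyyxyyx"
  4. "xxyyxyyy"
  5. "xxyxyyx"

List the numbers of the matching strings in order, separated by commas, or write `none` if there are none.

2

1 → no match — must start with "xx"
2 → match
3 → no match
4 → no match
5 → no match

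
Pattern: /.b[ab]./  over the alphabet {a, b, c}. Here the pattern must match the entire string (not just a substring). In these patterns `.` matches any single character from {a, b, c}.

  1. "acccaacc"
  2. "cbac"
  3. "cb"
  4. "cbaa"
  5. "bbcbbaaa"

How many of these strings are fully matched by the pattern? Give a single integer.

2

1. "acccaacc" → no match
2. "cbac" → match
3. "cb" → no match
4. "cbaa" → match
5. "bbcbbaaa" → no match
Total matched: 2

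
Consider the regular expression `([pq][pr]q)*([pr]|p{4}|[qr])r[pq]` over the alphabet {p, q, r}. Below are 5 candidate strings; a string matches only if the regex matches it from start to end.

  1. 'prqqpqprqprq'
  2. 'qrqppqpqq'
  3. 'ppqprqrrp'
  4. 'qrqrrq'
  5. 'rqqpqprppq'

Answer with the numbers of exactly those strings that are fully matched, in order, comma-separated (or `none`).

1, 3, 4

1 → match
2 → no match
3 → match
4 → match
5 → no match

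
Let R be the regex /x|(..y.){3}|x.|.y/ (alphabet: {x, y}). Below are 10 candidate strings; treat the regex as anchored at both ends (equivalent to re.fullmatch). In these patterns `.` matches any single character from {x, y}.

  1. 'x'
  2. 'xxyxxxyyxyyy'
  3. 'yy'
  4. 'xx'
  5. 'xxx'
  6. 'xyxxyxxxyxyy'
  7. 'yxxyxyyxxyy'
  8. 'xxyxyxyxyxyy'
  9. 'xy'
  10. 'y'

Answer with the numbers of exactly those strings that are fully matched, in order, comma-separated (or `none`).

1 → match
2 → match
3 → match
4 → match
5 → no match
6 → no match
7 → no match
8 → match
9 → match
10 → no match

1, 2, 3, 4, 8, 9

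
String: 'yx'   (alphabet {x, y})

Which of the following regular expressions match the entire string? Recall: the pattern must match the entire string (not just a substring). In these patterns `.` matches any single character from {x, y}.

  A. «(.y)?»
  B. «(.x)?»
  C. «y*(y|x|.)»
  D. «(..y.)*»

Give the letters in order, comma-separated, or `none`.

B, C

A → no match
B → match
C → match
D → no match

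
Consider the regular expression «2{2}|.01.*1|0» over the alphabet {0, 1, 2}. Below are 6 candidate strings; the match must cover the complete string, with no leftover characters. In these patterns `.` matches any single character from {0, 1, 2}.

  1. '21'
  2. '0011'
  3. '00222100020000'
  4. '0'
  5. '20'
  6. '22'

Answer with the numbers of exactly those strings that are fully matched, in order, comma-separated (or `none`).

2, 4, 6

1 → no match
2 → match
3 → no match
4 → match
5 → no match
6 → match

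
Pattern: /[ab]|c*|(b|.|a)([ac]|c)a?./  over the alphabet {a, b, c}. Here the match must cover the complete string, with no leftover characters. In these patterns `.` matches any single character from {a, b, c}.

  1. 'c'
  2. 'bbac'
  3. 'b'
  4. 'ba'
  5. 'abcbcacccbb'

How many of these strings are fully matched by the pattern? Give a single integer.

1. 'c' → match
2. 'bbac' → no match
3. 'b' → match
4. 'ba' → no match
5. 'abcbcacccbb' → no match
Total matched: 2

2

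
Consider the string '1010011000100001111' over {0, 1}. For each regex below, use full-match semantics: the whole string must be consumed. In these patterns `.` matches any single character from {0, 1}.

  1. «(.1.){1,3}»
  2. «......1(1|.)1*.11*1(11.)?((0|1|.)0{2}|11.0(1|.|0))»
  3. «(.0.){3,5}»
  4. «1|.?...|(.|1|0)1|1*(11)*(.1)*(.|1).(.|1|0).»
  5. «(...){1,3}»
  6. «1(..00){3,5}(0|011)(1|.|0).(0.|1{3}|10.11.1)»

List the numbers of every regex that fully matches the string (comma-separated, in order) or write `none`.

6

1 → no match
2 → no match
3 → no match
4 → no match
5 → no match
6 → match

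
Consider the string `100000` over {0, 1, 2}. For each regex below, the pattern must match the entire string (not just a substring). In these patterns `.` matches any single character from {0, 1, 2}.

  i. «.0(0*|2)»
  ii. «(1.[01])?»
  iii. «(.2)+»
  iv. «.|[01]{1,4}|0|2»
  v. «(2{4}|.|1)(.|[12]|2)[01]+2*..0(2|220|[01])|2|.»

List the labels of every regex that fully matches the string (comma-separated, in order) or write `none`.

i → match
ii → no match
iii → no match — must end with `2`
iv → no match
v → no match

i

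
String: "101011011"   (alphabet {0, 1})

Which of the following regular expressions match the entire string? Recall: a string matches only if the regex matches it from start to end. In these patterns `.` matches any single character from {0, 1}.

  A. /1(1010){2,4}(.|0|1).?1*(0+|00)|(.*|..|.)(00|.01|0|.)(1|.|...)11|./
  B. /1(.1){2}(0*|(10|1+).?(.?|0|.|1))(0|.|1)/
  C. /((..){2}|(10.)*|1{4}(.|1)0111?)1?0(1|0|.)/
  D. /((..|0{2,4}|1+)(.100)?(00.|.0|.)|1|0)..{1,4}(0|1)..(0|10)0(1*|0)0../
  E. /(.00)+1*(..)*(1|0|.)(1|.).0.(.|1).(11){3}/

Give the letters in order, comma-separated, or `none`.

A, B

A → match
B → match
C → no match
D → no match
E → no match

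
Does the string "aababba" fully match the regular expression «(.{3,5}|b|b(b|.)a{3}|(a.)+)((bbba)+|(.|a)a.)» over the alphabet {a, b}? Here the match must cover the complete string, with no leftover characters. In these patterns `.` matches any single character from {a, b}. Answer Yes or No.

No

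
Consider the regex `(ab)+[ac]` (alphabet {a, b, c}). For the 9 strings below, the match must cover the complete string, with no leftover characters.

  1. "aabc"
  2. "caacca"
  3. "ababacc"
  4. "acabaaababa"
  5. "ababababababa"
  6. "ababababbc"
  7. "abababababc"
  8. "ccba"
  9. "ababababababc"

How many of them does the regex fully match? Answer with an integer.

3

1. "aabc" → no match — must start with "ab"
2. "caacca" → no match — must start with "ab"
3. "ababacc" → no match
4. "acabaaababa" → no match — must start with "ab"
5 → match
6. "ababababbc" → no match
7. "abababababc" → match
8. "ccba" → no match — must start with "ab"
9 → match
Total matched: 3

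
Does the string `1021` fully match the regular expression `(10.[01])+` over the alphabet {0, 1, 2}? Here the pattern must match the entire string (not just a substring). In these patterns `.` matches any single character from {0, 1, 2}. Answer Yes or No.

Yes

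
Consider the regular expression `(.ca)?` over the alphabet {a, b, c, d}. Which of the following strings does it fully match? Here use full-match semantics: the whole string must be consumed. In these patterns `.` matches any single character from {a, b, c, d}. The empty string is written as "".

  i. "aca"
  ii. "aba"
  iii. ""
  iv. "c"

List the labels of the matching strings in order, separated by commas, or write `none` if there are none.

i, iii

i → match
ii → no match
iii → match
iv → no match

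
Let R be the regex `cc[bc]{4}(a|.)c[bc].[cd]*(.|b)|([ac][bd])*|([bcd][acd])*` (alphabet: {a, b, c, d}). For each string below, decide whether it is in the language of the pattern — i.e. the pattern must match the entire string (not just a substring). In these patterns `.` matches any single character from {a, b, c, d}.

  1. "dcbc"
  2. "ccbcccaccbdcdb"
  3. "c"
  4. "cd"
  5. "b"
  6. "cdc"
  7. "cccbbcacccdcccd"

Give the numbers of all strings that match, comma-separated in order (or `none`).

1 → match
2 → match
3 → no match
4 → match
5 → no match
6 → no match
7 → match

1, 2, 4, 7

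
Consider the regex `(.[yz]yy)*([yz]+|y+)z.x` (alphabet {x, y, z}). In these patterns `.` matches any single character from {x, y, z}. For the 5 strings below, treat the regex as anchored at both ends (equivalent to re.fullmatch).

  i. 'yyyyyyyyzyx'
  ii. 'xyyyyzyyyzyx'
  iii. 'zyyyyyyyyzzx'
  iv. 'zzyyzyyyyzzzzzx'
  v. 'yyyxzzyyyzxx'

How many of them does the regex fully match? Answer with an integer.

i → match
ii → match
iii → match
iv → match
v → no match
Total matched: 4

4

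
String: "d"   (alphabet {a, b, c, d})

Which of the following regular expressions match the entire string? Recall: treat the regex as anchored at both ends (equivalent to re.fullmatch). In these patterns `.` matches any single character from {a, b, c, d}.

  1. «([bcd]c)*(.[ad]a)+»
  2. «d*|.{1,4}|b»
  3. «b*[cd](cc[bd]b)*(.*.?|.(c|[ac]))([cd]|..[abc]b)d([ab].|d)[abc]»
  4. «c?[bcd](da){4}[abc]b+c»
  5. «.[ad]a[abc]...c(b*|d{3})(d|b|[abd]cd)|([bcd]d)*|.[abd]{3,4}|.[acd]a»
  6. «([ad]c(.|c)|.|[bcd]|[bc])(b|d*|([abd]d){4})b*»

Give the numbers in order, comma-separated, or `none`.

1 → no match — must end with "a"
2 → match
3 → no match
4 → no match — must end with "bc"
5 → no match
6 → match

2, 6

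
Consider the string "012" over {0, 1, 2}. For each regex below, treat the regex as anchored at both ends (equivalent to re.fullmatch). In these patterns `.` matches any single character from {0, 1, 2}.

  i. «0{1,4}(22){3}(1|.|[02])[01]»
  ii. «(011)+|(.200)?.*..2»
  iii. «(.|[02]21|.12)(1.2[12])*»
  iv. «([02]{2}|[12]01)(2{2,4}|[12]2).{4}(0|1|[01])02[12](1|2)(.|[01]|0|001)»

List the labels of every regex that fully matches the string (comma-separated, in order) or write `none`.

i → no match
ii → match
iii → match
iv → no match

ii, iii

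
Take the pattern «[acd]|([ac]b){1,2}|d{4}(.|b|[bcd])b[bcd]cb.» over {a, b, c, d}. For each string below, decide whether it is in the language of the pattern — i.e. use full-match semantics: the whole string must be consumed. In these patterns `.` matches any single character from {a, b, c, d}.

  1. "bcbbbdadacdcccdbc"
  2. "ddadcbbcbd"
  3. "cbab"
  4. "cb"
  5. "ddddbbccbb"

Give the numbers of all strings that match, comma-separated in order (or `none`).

3, 4, 5

1 → no match
2 → no match
3 → match
4 → match
5 → match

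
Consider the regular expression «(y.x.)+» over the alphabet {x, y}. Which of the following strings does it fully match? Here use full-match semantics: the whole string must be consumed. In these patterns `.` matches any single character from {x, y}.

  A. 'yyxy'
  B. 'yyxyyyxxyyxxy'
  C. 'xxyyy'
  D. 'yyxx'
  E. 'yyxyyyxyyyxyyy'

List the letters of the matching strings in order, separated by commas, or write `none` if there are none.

A, D

A. 'yyxy' → match
B → no match
C. 'xxyyy' → no match — must start with 'y'
D. 'yyxx' → match
E → no match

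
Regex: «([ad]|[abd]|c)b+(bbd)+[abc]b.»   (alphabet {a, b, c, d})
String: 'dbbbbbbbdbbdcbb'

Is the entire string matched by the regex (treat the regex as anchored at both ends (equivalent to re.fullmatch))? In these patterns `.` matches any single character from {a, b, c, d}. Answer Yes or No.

Yes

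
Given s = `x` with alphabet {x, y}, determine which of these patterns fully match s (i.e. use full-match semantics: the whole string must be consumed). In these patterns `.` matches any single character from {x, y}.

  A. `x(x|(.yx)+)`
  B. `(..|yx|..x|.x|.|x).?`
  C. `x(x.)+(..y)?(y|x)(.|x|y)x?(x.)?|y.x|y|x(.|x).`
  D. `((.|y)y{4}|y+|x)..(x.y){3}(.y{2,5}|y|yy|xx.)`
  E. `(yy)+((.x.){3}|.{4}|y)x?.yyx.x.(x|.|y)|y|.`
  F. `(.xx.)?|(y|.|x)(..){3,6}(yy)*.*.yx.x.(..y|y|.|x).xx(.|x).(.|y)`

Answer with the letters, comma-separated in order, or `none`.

B, E

A → no match
B → match
C → no match
D → no match
E → match
F → no match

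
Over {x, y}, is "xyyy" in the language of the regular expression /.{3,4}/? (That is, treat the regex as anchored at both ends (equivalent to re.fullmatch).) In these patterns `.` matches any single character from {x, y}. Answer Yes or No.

Yes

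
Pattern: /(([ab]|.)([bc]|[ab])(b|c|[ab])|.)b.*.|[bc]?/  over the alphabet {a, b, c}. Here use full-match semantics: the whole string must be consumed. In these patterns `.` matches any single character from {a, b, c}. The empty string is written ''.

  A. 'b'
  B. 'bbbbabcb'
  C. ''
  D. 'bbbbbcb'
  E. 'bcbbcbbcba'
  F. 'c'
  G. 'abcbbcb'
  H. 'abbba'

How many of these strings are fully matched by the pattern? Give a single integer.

8

A → match
B → match
C → match
D → match
E → match
F → match
G → match
H → match
Total matched: 8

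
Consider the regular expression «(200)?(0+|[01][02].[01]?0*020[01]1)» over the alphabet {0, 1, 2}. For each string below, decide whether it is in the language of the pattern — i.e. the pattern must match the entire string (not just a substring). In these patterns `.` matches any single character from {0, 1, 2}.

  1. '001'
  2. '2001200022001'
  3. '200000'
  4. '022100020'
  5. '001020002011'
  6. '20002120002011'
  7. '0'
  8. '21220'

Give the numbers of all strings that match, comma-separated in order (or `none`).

1 → no match
2 → no match
3 → match
4 → no match
5 → no match
6 → no match
7 → match
8 → no match

3, 7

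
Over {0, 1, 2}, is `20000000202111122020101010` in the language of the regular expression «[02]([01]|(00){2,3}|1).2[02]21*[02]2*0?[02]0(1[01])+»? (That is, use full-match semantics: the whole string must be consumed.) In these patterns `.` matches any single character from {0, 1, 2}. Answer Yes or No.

Yes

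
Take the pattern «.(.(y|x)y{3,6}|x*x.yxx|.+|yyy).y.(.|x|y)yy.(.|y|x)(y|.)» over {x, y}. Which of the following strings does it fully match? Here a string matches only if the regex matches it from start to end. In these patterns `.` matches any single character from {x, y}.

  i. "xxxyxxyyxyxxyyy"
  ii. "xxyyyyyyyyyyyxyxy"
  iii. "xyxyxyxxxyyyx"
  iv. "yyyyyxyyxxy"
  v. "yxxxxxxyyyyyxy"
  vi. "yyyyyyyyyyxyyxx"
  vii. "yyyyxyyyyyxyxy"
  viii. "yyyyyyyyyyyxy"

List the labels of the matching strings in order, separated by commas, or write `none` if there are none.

i → no match
ii → no match
iii → no match
iv → match
v → no match
vi → no match
vii → no match
viii → match

iv, viii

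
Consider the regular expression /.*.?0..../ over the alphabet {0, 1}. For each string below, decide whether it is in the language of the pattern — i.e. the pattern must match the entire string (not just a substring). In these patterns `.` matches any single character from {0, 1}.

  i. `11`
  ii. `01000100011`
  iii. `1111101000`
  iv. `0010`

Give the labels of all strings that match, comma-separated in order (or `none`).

ii, iii

i → no match
ii → match
iii → match
iv → no match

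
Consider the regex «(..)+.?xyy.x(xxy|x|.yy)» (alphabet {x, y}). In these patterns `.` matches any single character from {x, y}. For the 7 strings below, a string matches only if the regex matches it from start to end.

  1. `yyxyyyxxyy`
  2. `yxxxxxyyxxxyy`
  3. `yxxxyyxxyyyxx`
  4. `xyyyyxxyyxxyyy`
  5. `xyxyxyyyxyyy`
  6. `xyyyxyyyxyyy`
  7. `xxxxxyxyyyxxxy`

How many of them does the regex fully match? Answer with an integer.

1 → match
2 → match
3 → match
4 → match
5 → match
6 → match
7 → match
Total matched: 7

7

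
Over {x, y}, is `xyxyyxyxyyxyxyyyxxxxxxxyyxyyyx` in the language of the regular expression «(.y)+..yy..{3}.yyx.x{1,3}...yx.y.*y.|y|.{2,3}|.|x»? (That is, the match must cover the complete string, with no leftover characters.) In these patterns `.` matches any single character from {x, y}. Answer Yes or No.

No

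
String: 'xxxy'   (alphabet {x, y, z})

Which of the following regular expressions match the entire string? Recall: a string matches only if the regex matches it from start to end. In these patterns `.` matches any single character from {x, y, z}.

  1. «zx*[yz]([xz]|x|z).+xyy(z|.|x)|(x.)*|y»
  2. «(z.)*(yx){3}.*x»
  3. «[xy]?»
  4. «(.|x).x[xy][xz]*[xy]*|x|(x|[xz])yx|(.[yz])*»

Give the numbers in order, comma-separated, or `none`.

1 → match
2 → no match — must end with 'x'
3 → no match
4 → match

1, 4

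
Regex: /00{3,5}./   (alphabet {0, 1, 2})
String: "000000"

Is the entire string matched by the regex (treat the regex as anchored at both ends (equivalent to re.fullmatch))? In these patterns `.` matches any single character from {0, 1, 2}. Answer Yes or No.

Yes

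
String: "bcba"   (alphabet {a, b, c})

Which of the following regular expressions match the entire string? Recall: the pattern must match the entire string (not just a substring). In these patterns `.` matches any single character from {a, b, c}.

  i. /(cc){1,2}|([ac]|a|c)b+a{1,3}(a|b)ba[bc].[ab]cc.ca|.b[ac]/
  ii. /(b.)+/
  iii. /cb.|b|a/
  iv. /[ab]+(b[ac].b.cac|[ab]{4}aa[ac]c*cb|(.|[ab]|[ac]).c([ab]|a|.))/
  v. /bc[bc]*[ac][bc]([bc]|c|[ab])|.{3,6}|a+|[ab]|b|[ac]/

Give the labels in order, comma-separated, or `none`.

i → no match
ii → match
iii → no match
iv → no match
v → match

ii, v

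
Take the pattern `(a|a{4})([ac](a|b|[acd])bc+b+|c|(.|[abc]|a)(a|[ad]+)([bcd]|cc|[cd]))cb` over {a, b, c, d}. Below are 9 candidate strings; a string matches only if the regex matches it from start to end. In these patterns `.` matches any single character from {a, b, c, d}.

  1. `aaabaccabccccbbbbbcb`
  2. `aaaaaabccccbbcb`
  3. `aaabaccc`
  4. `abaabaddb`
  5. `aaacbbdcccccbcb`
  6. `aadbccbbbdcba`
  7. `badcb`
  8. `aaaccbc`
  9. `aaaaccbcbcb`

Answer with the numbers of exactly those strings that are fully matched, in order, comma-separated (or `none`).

1 → no match
2 → match
3. `aaabaccc` → no match — must end with `cb`
4. `abaabaddb` → no match — must end with `cb`
5 → no match
6 → no match — must end with `cb`
7. `badcb` → no match — must start with `a`
8. `aaaccbc` → no match — must end with `cb`
9. `aaaaccbcbcb` → match

2, 9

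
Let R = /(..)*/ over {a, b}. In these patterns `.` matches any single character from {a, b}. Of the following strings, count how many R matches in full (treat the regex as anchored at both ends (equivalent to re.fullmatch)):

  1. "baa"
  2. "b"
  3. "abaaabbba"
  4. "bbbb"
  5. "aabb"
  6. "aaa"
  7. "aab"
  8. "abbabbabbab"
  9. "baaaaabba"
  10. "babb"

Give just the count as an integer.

3

1 → no match
2 → no match
3 → no match
4 → match
5 → match
6 → no match
7 → no match
8 → no match
9 → no match
10 → match
Total matched: 3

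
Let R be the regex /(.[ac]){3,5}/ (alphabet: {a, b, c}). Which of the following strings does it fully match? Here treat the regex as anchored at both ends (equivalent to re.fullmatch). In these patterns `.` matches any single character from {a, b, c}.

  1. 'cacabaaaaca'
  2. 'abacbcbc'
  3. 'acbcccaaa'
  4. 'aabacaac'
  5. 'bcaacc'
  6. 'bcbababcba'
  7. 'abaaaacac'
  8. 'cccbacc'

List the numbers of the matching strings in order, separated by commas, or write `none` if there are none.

4, 5, 6

1 → no match
2 → no match
3 → no match
4 → match
5 → match
6 → match
7 → no match
8 → no match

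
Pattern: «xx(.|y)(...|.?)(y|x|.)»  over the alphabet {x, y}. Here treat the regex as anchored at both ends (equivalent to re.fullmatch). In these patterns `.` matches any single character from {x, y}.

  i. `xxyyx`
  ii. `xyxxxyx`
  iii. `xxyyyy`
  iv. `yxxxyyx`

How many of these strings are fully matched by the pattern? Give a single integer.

i → match
ii → no match — must start with `xx`
iii → no match
iv → no match — must start with `xx`
Total matched: 1

1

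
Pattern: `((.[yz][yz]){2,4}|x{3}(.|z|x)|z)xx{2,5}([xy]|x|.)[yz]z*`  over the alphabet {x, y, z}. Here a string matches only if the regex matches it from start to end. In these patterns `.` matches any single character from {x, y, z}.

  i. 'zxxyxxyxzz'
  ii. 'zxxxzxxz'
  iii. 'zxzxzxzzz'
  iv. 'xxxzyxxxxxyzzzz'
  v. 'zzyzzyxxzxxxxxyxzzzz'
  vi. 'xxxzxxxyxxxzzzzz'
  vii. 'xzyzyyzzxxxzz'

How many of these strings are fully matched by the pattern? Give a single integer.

0

i → no match
ii → no match
iii → no match
iv → no match
v → no match
vi → no match
vii → no match
Total matched: 0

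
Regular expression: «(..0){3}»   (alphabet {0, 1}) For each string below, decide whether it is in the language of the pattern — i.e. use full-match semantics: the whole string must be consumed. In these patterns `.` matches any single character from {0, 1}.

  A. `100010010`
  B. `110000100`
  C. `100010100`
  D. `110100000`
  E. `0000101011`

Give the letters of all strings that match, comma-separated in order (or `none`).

A → match
B → match
C → match
D → match
E → no match — must end with `0`

A, B, C, D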